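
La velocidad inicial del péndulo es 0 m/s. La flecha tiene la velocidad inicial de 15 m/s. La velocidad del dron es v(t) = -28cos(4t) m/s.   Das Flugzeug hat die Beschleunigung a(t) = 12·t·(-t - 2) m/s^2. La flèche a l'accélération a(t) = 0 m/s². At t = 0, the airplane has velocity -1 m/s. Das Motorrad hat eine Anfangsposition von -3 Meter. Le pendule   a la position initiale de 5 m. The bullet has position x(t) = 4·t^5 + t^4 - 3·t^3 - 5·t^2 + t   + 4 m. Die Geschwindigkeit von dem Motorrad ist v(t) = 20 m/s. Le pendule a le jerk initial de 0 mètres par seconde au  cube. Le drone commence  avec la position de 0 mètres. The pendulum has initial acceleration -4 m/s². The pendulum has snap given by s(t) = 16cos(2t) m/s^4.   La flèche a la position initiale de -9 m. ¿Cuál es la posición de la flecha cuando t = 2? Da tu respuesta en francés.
Nous devons trouver la primitive de notre équation de l'accélération a(t) = 0 2 fois. En intégrant l'accélération et en utilisant la condition initiale v(0) = 15, nous obtenons v(t) = 15. L'intégrale de la vitesse, avec x(0) = -9, donne la position: x(t) = 15·t - 9. Nous avons la position x(t) = 15·t - 9. En substituant t = 2: x(2) = 21.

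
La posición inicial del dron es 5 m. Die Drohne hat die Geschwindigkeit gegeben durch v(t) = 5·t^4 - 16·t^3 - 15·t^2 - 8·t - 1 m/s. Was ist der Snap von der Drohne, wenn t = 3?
Wir müssen unsere Gleichung für die Geschwindigkeit v(t) = 5·t^4 - 16·t^3 - 15·t^2 - 8·t - 1 3-mal ableiten. Durch Ableiten von der Geschwindigkeit erhalten wir die Beschleunigung: a(t) = 20·t^3 - 48·t^2 - 30·t - 8. Mit d/dt von a(t) finden wir j(t) = 60·t^2 - 96·t - 30. Durch Ableiten von dem Ruck erhalten wir den Snap: s(t) = 120·t - 96. Mit s(t) = 120·t - 96 und Einsetzen von t = 3, finden wir s = 264.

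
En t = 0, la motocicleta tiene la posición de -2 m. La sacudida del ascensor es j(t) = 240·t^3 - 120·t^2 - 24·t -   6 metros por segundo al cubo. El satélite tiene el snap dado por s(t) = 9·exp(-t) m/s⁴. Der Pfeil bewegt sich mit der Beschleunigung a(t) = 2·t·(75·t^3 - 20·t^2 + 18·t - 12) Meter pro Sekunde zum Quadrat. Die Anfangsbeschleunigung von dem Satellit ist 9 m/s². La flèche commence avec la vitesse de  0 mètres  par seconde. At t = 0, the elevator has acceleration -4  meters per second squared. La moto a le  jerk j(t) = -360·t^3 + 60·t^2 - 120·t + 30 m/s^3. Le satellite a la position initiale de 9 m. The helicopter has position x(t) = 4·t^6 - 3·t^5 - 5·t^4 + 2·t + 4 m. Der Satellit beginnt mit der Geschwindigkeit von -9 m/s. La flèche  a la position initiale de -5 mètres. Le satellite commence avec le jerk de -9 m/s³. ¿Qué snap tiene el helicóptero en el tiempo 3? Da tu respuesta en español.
Partiendo de la posición x(t) = 4·t^6 - 3·t^5 - 5·t^4 + 2·t + 4, tomamos 4 derivadas. Tomando d/dt de x(t), encontramos v(t) = 24·t^5 - 15·t^4 - 20·t^3 + 2. Tomando d/dt de v(t), encontramos a(t) = 120·t^4 - 60·t^3 - 60·t^2. La derivada de la aceleración da la sacudida: j(t) = 480·t^3 - 180·t^2 - 120·t. La derivada de la sacudida da el snap: s(t) = 1440·t^2 - 360·t - 120. Usando s(t) = 1440·t^2 - 360·t - 120 y sustituyendo t = 3, encontramos s = 11760.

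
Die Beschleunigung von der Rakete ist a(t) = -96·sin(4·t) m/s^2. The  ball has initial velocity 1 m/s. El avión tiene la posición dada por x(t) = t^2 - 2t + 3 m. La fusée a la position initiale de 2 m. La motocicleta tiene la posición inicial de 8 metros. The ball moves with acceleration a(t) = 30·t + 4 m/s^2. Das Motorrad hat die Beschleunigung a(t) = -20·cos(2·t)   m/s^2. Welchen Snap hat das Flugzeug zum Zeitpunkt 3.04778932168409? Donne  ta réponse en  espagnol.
Partiendo de la posición x(t) = t^2 - 2·t + 3, tomamos 4 derivadas. Derivando la posición, obtenemos la velocidad: v(t) = 2·t - 2. Derivando la velocidad, obtenemos la aceleración: a(t) = 2. La derivada de la aceleración da la sacudida: j(t) = 0. La derivada de la sacudida da el snap: s(t) = 0. Tenemos el snap s(t) = 0. Sustituyendo t = 3.04778932168409: s(3.04778932168409) = 0.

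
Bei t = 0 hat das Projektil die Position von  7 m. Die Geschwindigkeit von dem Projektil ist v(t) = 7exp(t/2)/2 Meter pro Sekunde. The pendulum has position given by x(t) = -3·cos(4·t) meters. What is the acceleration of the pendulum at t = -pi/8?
To solve this, we need to take 2 derivatives of our position equation x(t) = -3·cos(4·t). Differentiating position, we get velocity: v(t) = 12·sin(4·t). Taking d/dt of v(t), we find a(t) = 48·cos(4·t). Using a(t) = 48·cos(4·t) and substituting t = -pi/8, we find a = 0.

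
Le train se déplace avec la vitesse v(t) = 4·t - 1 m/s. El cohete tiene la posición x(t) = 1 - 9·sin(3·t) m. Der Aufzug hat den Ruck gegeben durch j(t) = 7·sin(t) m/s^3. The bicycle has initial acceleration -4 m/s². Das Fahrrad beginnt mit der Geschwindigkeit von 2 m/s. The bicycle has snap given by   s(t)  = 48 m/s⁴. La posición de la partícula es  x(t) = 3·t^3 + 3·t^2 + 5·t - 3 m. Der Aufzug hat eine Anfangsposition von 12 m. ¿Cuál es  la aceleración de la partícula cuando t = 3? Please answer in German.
Ausgehend von der Position x(t) = 3·t^3 + 3·t^2 + 5·t - 3, nehmen wir 2 Ableitungen. Die Ableitung von der Position ergibt die Geschwindigkeit: v(t) = 9·t^2 + 6·t + 5. Die Ableitung von der Geschwindigkeit ergibt die Beschleunigung: a(t) = 18·t + 6. Wir haben die Beschleunigung a(t) = 18·t + 6. Durch Einsetzen von t = 3: a(3) = 60.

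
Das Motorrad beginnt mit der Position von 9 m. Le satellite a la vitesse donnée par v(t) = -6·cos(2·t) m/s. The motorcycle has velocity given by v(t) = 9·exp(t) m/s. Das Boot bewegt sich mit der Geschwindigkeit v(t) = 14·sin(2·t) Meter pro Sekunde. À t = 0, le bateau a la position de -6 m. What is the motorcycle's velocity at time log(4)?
We have velocity v(t) = 9·exp(t). Substituting t = log(4): v(log(4)) = 36.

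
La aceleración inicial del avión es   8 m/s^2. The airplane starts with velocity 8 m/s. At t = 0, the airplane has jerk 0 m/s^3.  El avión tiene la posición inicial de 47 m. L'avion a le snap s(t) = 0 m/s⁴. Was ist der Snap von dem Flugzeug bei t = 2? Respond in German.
Mit s(t) = 0 und Einsetzen von t = 2, finden wir s = 0.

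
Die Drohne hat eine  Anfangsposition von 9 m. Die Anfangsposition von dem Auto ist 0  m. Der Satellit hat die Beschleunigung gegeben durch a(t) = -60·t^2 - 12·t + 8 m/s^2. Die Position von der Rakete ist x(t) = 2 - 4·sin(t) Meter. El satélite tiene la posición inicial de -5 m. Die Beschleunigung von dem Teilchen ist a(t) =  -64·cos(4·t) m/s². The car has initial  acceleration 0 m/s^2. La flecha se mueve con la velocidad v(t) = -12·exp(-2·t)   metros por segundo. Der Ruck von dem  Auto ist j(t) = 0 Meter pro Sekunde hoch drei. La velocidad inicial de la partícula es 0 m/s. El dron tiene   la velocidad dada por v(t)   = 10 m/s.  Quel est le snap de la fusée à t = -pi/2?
Pour résoudre ceci, nous devons prendre 4 dérivées de notre équation de la position x(t) = 2 - 4·sin(t). En prenant d/dt de x(t), nous trouvons v(t) = -4·cos(t). En prenant d/dt de v(t), nous trouvons a(t) = 4·sin(t). La dérivée de l'accélération donne le jerk: j(t) = 4·cos(t). En dérivant le jerk, nous obtenons le snap: s(t) = -4·sin(t). Nous avons le snap s(t) = -4·sin(t). En substituant t = -pi/2: s(-pi/2) = 4.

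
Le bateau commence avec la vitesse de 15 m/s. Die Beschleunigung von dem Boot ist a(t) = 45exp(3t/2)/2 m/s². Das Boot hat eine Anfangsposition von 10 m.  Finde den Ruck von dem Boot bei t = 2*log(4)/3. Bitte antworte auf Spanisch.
Partiendo de la aceleración a(t) = 45·exp(3·t/2)/2, tomamos 1 derivada. Tomando d/dt de a(t), encontramos j(t) = 135·exp(3·t/2)/4. Tenemos la sacudida j(t) = 135·exp(3·t/2)/4. Sustituyendo t = 2*log(4)/3: j(2*log(4)/3) = 135.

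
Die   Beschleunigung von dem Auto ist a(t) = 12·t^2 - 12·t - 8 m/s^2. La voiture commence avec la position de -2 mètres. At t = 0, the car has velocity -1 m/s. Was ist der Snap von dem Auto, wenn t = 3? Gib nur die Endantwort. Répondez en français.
À t = 3, s = 24.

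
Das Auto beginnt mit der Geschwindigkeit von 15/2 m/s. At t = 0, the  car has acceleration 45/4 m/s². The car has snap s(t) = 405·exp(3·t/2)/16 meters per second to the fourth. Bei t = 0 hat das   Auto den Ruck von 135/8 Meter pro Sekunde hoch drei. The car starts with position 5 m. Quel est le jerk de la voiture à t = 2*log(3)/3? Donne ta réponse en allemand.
Um dies zu lösen, müssen wir 1 Stammfunktion unserer Gleichung für den Snap s(t) = 405·exp(3·t/2)/16 finden. Die Stammfunktion von dem Snap, mit j(0) = 135/8, ergibt den Ruck: j(t) = 135·exp(3·t/2)/8. Wir haben den Ruck j(t) = 135·exp(3·t/2)/8. Durch Einsetzen von t = 2*log(3)/3: j(2*log(3)/3) = 405/8.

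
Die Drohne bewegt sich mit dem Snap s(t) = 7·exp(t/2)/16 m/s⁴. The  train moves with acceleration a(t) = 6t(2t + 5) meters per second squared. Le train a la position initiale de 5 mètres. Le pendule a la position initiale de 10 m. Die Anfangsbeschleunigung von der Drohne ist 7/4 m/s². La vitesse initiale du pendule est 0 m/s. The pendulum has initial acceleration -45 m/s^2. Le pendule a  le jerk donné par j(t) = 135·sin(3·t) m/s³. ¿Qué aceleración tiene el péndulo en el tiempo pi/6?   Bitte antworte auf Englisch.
We need to integrate our jerk equation j(t) = 135·sin(3·t) 1 time. Finding the antiderivative of j(t) and using a(0) = -45: a(t) = -45·cos(3·t). Using a(t) = -45·cos(3·t) and substituting t = pi/6, we find a = 0.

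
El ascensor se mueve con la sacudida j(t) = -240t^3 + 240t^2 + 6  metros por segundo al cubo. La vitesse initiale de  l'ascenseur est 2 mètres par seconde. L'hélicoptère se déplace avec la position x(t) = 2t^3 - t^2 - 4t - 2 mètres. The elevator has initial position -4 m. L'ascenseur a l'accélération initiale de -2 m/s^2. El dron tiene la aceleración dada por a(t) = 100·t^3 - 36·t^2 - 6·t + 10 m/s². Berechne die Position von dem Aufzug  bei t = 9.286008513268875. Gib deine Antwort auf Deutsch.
Wir müssen unsere Gleichung für den Ruck j(t) = -240·t^3 + 240·t^2 + 6 3-mal integrieren. Die Stammfunktion von dem Ruck ist die Beschleunigung. Mit a(0) = -2 erhalten wir a(t) = -60·t^4 + 80·t^3 + 6·t - 2. Das Integral von der Beschleunigung ist die Geschwindigkeit. Mit v(0) = 2 erhalten wir v(t) = -12·t^5 + 20·t^4 + 3·t^2 - 2·t + 2. Mit ∫v(t)dt und Anwendung von x(0) = -4, finden wir x(t) = -2·t^6 + 4·t^5 + t^3 - t^2 + 2·t - 4. Mit x(t) = -2·t^6 + 4·t^5 + t^3 - t^2 + 2·t - 4 und Einsetzen von t = 9.286008513268875, finden wir x = -1005426.31440709.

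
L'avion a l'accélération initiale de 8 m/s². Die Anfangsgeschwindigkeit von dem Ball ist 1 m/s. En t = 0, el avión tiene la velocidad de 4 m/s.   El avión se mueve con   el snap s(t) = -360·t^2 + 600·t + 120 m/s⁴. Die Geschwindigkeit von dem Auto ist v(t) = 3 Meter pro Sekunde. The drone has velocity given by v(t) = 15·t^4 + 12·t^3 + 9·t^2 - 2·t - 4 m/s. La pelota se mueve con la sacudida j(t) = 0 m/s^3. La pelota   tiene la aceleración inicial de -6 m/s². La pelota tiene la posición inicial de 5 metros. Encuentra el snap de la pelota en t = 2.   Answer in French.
Nous devons dériver notre équation du jerk j(t) = 0 1 fois. La dérivée du jerk donne le snap: s(t) = 0. Nous avons le snap s(t) = 0. En substituant t = 2: s(2) = 0.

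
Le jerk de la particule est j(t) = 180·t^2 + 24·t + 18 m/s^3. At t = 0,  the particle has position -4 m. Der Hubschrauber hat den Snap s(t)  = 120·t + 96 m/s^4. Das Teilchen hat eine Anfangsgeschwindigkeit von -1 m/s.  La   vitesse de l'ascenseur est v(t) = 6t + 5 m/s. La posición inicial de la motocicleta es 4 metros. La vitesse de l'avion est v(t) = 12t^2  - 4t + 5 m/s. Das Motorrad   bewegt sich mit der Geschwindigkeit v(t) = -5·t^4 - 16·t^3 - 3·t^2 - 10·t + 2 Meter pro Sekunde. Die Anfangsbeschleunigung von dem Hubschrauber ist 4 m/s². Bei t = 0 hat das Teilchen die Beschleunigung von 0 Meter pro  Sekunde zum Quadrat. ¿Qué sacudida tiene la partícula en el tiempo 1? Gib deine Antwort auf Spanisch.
Tenemos la sacudida j(t) = 180·t^2 + 24·t + 18. Sustituyendo t = 1: j(1) = 222.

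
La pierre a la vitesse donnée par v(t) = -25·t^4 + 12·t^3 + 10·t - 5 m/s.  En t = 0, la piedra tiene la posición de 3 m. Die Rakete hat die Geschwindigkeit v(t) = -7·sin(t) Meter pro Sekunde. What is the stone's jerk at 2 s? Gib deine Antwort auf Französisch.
Nous devons dériver notre équation de la vitesse v(t) = -25·t^4 + 12·t^3 + 10·t - 5 2 fois. En dérivant la vitesse, nous obtenons l'accélération: a(t) = -100·t^3 + 36·t^2 + 10. La dérivée de l'accélération donne le jerk: j(t) = -300·t^2 + 72·t. Nous avons le jerk j(t) = -300·t^2 + 72·t. En substituant t = 2: j(2) = -1056.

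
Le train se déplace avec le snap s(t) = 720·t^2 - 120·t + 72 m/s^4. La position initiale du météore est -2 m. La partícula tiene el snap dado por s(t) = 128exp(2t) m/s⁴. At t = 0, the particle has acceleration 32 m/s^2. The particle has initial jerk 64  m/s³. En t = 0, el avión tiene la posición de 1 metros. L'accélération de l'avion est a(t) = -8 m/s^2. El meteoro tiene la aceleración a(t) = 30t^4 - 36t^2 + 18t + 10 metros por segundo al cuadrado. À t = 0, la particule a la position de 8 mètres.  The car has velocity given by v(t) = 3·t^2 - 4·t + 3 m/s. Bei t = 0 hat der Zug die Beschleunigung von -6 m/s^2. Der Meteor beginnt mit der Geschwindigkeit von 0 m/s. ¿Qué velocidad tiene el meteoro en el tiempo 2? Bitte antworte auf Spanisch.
Partiendo de la aceleración a(t) = 30·t^4 - 36·t^2 + 18·t + 10, tomamos 1 antiderivada. Integrando la aceleración y usando la condición inicial v(0) = 0, obtenemos v(t) = t·(6·t^4 - 12·t^2 + 9·t + 10). De la ecuación de la velocidad v(t) = t·(6·t^4 - 12·t^2 + 9·t + 10), sustituimos t = 2 para obtener v = 152.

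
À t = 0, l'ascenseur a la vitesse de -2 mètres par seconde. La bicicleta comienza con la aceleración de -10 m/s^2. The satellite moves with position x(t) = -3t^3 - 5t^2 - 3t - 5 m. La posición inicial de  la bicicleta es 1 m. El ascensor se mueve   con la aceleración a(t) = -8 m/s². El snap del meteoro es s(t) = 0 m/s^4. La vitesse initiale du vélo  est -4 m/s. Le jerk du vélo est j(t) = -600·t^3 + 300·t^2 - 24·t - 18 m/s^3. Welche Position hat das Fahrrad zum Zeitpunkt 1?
Wir müssen das Integral unserer Gleichung für den Ruck j(t) = -600·t^3 + 300·t^2 - 24·t - 18 3-mal finden. Die Stammfunktion von dem Ruck, mit a(0) = -10, ergibt die Beschleunigung: a(t) = -150·t^4 + 100·t^3 - 12·t^2 - 18·t - 10. Die Stammfunktion von der Beschleunigung, mit v(0) = -4, ergibt die Geschwindigkeit: v(t) = -30·t^5 + 25·t^4 - 4·t^3 - 9·t^2 - 10·t - 4. Durch Integration von der Geschwindigkeit und Verwendung der Anfangsbedingung x(0) = 1, erhalten wir x(t) = -5·t^6 + 5·t^5 - t^4 - 3·t^3 - 5·t^2 - 4·t + 1. Wir haben die Position x(t) = -5·t^6 + 5·t^5 - t^4 - 3·t^3 - 5·t^2 - 4·t + 1. Durch Einsetzen von t = 1: x(1) = -12.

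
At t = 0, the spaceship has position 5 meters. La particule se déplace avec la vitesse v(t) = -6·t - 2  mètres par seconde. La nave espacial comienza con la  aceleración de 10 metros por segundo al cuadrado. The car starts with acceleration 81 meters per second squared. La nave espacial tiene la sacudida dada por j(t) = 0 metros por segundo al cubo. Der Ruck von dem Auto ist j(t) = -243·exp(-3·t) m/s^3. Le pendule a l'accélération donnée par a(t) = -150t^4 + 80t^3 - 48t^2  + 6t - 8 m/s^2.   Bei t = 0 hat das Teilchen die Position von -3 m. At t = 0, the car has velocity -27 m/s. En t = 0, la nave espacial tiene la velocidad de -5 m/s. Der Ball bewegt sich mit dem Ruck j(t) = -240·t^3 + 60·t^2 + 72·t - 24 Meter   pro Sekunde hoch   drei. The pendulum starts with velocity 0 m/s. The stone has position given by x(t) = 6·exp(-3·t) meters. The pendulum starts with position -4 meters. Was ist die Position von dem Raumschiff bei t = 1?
Um dies zu lösen, müssen wir 3 Stammfunktionen unserer Gleichung für den Ruck j(t) = 0 finden. Mit ∫j(t)dt und Anwendung von a(0) = 10, finden wir a(t) = 10. Das Integral von der Beschleunigung, mit v(0) = -5, ergibt die Geschwindigkeit: v(t) = 10·t - 5. Die Stammfunktion von der Geschwindigkeit, mit x(0) = 5, ergibt die Position: x(t) = 5·t^2 - 5·t + 5. Wir haben die Position x(t) = 5·t^2 - 5·t + 5. Durch Einsetzen von t = 1: x(1) = 5.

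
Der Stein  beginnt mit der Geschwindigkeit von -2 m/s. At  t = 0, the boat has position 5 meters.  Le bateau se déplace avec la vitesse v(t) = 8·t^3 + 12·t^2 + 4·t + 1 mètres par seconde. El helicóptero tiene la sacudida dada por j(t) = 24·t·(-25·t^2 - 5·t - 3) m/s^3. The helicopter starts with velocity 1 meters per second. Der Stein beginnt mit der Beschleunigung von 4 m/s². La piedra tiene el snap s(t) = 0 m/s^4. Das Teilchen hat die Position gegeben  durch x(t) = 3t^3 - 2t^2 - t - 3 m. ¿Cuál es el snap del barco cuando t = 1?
Debemos derivar nuestra ecuación de la velocidad v(t) = 8·t^3 + 12·t^2 + 4·t + 1 3 veces. La derivada de la velocidad da la aceleración: a(t) = 24·t^2 + 24·t + 4. Derivando la aceleración, obtenemos la sacudida: j(t) = 48·t + 24. La derivada de la sacudida da el snap: s(t) = 48. Usando s(t) = 48 y sustituyendo t = 1, encontramos s = 48.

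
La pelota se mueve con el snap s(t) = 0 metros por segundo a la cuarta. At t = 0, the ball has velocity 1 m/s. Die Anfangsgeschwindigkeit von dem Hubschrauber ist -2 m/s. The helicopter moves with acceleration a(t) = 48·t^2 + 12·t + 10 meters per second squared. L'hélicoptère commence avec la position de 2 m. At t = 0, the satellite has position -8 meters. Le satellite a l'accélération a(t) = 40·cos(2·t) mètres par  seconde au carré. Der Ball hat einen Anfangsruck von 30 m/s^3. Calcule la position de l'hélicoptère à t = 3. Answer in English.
Starting from acceleration a(t) = 48·t^2 + 12·t + 10, we take 2 antiderivatives. Taking ∫a(t)dt and applying v(0) = -2, we find v(t) = 16·t^3 + 6·t^2 + 10·t - 2. Finding the integral of v(t) and using x(0) = 2: x(t) = 4·t^4 + 2·t^3 + 5·t^2 - 2·t + 2. We have position x(t) = 4·t^4 + 2·t^3 + 5·t^2 - 2·t + 2. Substituting t = 3: x(3) = 419.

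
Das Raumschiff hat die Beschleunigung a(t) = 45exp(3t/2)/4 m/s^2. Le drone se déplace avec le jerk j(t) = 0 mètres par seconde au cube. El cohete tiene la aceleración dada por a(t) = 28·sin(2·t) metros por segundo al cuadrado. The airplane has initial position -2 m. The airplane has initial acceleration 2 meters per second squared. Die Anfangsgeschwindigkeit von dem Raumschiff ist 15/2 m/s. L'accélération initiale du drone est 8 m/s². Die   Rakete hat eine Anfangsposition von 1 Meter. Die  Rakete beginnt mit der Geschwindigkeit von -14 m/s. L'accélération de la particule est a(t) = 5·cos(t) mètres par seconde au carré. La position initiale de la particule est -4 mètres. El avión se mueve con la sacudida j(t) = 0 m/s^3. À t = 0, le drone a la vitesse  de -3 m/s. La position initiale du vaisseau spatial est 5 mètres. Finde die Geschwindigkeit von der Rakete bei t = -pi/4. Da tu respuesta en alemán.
Um dies zu lösen, müssen wir 1 Integral unserer Gleichung für die Beschleunigung a(t) = 28·sin(2·t) finden. Das Integral von der Beschleunigung, mit v(0) = -14, ergibt die Geschwindigkeit: v(t) = -14·cos(2·t). Wir haben die Geschwindigkeit v(t) = -14·cos(2·t). Durch Einsetzen von t = -pi/4: v(-pi/4) = 0.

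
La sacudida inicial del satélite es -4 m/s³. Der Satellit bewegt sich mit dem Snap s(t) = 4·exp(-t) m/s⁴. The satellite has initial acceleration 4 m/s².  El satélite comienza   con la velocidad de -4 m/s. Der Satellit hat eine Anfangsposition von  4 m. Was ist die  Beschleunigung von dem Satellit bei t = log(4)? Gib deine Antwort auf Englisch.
To find the answer, we compute 2 antiderivatives of s(t) = 4·exp(-t). The integral of snap is jerk. Using j(0) = -4, we get j(t) = -4·exp(-t). Integrating jerk and using the initial condition a(0) = 4, we get a(t) = 4·exp(-t). From the given acceleration equation a(t) = 4·exp(-t), we substitute t = log(4) to get a = 1.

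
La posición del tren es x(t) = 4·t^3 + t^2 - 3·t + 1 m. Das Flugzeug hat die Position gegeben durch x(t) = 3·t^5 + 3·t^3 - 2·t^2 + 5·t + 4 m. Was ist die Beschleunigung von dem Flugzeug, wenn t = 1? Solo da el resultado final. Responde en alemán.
Bei t = 1, a = 74.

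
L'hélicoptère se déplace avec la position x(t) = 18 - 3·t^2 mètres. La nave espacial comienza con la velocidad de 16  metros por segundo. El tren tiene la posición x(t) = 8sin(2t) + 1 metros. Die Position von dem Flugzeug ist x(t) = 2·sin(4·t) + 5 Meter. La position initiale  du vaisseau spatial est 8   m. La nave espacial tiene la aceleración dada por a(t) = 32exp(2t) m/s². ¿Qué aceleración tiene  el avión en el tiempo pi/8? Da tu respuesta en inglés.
To solve this, we need to take 2 derivatives of our position equation x(t) = 2·sin(4·t) + 5. The derivative of position gives velocity: v(t) = 8·cos(4·t). The derivative of velocity gives acceleration: a(t) = -32·sin(4·t). Using a(t) = -32·sin(4·t) and substituting t = pi/8, we find a = -32.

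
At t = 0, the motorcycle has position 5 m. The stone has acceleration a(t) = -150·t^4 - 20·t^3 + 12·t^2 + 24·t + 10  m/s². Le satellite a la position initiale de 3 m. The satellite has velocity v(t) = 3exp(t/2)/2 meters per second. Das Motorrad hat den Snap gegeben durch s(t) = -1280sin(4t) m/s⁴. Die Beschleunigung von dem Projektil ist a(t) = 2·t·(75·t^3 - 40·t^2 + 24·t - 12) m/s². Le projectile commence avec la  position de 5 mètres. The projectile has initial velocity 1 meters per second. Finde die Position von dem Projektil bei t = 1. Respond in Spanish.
Necesitamos integrar nuestra ecuación de la aceleración a(t) = 2·t·(75·t^3 - 40·t^2 + 24·t - 12) 2 veces. La integral de la aceleración, con v(0) = 1, da la velocidad: v(t) = 30·t^5 - 20·t^4 + 16·t^3 - 12·t^2 + 1. Tomando ∫v(t)dt y aplicando x(0) = 5, encontramos x(t) = 5·t^6 - 4·t^5 + 4·t^4 - 4·t^3 + t + 5. Tenemos la posición x(t) = 5·t^6 - 4·t^5 + 4·t^4 - 4·t^3 + t + 5. Sustituyendo t = 1: x(1) = 7.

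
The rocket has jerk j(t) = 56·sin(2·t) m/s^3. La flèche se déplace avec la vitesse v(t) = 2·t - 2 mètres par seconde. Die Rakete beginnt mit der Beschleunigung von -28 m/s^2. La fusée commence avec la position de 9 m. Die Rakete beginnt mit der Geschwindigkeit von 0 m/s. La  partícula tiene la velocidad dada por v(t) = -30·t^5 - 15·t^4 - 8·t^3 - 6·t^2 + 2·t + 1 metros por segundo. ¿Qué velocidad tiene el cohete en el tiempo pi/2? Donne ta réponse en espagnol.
Debemos encontrar la antiderivada de nuestra ecuación de la sacudida j(t) = 56·sin(2·t) 2 veces. La integral de la sacudida es la aceleración. Usando a(0) = -28, obtenemos a(t) = -28·cos(2·t). La antiderivada de la aceleración, con v(0) = 0, da la velocidad: v(t) = -14·sin(2·t). Tenemos la velocidad v(t) = -14·sin(2·t). Sustituyendo t = pi/2: v(pi/2) = 0.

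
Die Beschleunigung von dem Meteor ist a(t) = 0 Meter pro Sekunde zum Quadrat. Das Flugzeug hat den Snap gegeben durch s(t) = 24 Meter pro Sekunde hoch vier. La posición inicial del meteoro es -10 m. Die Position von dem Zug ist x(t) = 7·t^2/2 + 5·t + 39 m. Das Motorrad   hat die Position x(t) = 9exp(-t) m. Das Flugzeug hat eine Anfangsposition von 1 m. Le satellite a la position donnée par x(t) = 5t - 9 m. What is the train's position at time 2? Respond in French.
De l'équation de la position x(t) = 7·t^2/2 + 5·t + 39, nous substituons t = 2 pour obtenir x = 63.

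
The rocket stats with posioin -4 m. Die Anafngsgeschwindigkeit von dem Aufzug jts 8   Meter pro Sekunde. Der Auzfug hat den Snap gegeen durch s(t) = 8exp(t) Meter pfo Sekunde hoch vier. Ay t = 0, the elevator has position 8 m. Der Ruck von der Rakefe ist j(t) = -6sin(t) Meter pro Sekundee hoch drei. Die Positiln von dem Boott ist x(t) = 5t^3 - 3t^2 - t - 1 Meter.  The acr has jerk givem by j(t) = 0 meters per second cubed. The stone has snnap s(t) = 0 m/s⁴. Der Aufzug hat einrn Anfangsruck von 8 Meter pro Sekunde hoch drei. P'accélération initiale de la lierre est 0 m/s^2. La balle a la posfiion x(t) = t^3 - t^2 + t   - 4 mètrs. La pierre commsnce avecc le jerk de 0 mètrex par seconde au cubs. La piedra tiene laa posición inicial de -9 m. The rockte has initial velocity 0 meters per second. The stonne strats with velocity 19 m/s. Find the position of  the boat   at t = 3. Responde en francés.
En utilisant x(t) = 5·t^3 - 3·t^2 - t - 1 et en substituant t = 3, nous trouvons x = 104.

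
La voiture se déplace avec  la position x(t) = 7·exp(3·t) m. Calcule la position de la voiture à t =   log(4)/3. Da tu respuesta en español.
De la ecuación de la posición x(t) = 7·exp(3·t), sustituimos t = log(4)/3 para obtener x = 28.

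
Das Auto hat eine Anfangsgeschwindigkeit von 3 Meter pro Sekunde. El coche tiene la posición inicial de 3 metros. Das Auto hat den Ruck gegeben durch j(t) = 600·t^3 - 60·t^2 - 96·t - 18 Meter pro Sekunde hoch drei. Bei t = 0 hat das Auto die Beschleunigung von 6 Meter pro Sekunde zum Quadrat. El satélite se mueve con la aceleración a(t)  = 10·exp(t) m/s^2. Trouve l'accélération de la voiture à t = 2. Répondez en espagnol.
Debemos encontrar la antiderivada de nuestra ecuación de la sacudida j(t) = 600·t^3 - 60·t^2 - 96·t - 18 1 vez. Tomando ∫j(t)dt y aplicando a(0) = 6, encontramos a(t) = 150·t^4 - 20·t^3 - 48·t^2 - 18·t + 6. Tenemos la aceleración a(t) = 150·t^4 - 20·t^3 - 48·t^2 - 18·t + 6. Sustituyendo t = 2: a(2) = 2018.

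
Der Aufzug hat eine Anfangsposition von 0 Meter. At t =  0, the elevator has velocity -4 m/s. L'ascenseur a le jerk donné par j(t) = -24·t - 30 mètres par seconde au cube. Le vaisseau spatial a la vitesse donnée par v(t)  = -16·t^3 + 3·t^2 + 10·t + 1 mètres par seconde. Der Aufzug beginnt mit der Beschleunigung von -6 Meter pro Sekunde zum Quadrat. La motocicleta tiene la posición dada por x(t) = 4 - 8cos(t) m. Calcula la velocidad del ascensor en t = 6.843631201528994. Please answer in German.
Ausgehend von dem Ruck j(t) = -24·t - 30, nehmen wir 2 Stammfunktionen. Das Integral von dem Ruck, mit a(0) = -6, ergibt die Beschleunigung: a(t) = -12·t^2 - 30·t - 6. Das Integral von der Beschleunigung, mit v(0) = -4, ergibt die Geschwindigkeit: v(t) = -4·t^3 - 15·t^2 - 6·t - 4. Aus der Gleichung für die Geschwindigkeit v(t) = -4·t^3 - 15·t^2 - 6·t - 4, setzen wir t = 6.843631201528994 ein und erhalten v = -2029.68486132193.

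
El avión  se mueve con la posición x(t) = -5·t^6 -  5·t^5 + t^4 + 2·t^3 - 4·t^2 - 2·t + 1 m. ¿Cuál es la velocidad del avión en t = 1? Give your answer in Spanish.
Para resolver esto, necesitamos tomar 1 derivada de nuestra ecuación de la posición x(t) = -5·t^6 - 5·t^5 + t^4 + 2·t^3 - 4·t^2 - 2·t + 1. Tomando d/dt de x(t), encontramos v(t) = -30·t^5 - 25·t^4 + 4·t^3 + 6·t^2 - 8·t - 2. De la ecuación de la velocidad v(t) = -30·t^5 - 25·t^4 + 4·t^3 + 6·t^2 - 8·t - 2, sustituimos t = 1 para obtener v = -55.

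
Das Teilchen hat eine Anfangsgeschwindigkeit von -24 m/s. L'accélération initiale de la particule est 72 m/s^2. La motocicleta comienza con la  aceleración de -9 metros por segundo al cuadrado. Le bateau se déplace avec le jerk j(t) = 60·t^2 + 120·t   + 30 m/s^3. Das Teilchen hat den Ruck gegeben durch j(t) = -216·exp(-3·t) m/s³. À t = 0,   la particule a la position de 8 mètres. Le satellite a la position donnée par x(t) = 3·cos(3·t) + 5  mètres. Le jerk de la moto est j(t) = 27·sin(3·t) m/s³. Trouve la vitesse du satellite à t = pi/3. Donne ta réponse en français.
Nous devons dériver notre équation de la position x(t) = 3·cos(3·t) + 5 1 fois. La dérivée de la position donne la vitesse: v(t) = -9·sin(3·t). Nous avons la vitesse v(t) = -9·sin(3·t). En substituant t = pi/3: v(pi/3) = 0.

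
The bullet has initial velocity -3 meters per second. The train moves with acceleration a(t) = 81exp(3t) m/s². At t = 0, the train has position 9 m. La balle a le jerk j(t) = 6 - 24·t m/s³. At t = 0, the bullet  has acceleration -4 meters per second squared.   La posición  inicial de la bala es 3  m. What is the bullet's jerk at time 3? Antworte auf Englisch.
Using j(t) = 6 - 24·t and substituting t = 3, we find j = -66.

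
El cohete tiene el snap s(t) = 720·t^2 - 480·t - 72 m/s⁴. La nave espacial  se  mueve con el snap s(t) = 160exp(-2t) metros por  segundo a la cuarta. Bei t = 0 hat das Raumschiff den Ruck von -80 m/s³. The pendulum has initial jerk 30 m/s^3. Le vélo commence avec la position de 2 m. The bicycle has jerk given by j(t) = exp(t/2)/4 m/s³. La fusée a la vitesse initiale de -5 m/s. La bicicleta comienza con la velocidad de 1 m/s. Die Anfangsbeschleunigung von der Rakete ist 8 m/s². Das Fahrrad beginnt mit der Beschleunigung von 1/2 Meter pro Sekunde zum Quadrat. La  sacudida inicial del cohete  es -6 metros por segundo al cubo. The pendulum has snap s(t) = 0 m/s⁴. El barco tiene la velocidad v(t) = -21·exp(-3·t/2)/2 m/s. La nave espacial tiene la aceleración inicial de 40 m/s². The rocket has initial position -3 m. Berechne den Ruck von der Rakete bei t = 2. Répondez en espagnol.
Para resolver esto, necesitamos tomar 1 antiderivada de nuestra ecuación del snap s(t) = 720·t^2 - 480·t - 72. La integral del snap es la sacudida. Usando j(0) = -6, obtenemos j(t) = 240·t^3 - 240·t^2 - 72·t - 6. Usando j(t) = 240·t^3 - 240·t^2 - 72·t - 6 y sustituyendo t = 2, encontramos j = 810.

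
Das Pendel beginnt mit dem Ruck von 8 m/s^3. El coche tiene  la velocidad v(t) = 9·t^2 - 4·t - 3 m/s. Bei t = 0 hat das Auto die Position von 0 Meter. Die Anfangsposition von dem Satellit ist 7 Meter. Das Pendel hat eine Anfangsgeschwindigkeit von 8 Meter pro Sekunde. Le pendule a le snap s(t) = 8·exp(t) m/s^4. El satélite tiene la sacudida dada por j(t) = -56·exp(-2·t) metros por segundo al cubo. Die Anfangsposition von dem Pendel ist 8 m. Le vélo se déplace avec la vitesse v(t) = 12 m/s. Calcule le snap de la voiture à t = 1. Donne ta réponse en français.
Nous devons dériver notre équation de la vitesse v(t) = 9·t^2 - 4·t - 3 3 fois. En prenant d/dt de v(t), nous trouvons a(t) = 18·t - 4. En prenant d/dt de a(t), nous trouvons j(t) = 18. En prenant d/dt de j(t), nous trouvons s(t) = 0. Nous avons le snap s(t) = 0. En substituant t = 1: s(1) = 0.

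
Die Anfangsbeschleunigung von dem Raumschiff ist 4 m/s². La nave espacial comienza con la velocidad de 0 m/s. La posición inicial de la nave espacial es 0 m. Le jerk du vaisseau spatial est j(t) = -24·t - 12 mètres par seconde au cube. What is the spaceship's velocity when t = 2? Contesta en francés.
Nous devons trouver l'intégrale de notre équation du jerk j(t) = -24·t - 12 2 fois. L'intégrale du jerk, avec a(0) = 4, donne l'accélération: a(t) = -12·t^2 - 12·t + 4. En intégrant l'accélération et en utilisant la condition initiale v(0) = 0, nous obtenons v(t) = 2·t·(-2·t^2 - 3·t + 2). En utilisant v(t) = 2·t·(-2·t^2 - 3·t + 2) et en substituant t = 2, nous trouvons v = -48.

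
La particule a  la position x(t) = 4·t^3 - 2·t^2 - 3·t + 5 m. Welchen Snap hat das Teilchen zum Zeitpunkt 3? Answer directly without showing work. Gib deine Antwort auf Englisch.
At t = 3, s = 0.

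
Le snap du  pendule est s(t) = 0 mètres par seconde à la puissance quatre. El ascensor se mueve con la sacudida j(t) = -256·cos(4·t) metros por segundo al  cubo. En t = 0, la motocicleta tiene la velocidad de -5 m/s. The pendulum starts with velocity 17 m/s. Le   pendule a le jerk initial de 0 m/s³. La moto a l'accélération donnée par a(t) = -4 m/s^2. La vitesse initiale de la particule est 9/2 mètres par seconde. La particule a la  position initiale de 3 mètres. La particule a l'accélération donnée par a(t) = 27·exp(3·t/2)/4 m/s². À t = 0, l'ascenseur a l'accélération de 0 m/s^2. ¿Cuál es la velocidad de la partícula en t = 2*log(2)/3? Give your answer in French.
Nous devons trouver la primitive de notre équation de l'accélération a(t) = 27·exp(3·t/2)/4 1 fois. En intégrant l'accélération et en utilisant la condition initiale v(0) = 9/2, nous obtenons v(t) = 9·exp(3·t/2)/2. De l'équation de la vitesse v(t) = 9·exp(3·t/2)/2, nous substituons t = 2*log(2)/3 pour obtenir v = 9.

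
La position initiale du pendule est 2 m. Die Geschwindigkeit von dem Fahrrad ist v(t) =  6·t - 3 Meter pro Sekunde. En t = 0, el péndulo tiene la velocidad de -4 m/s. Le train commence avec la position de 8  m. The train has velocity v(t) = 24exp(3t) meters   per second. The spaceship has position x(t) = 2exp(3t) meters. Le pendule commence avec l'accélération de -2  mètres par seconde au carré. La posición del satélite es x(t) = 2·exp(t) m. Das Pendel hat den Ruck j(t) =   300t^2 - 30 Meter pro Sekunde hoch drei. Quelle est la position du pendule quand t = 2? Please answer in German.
Wir müssen die Stammfunktion unserer Gleichung für den Ruck j(t) = 300·t^2 - 30 3-mal finden. Durch Integration von dem Ruck und Verwendung der Anfangsbedingung a(0) = -2, erhalten wir a(t) = 100·t^3 - 30·t - 2. Mit ∫a(t)dt und Anwendung von v(0) = -4, finden wir v(t) = 25·t^4 - 15·t^2 - 2·t - 4. Mit ∫v(t)dt und Anwendung von x(0) = 2, finden wir x(t) = 5·t^5 - 5·t^3 - t^2 - 4·t + 2. Wir haben die Position x(t) = 5·t^5 - 5·t^3 - t^2 - 4·t + 2. Durch Einsetzen von t = 2: x(2) = 110.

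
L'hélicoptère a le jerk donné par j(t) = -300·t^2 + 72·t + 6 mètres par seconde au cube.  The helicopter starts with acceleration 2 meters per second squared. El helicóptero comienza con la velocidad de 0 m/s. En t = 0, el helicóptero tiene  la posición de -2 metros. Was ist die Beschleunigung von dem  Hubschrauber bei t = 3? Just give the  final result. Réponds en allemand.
Die Beschleunigung bei t = 3 ist a = -2356.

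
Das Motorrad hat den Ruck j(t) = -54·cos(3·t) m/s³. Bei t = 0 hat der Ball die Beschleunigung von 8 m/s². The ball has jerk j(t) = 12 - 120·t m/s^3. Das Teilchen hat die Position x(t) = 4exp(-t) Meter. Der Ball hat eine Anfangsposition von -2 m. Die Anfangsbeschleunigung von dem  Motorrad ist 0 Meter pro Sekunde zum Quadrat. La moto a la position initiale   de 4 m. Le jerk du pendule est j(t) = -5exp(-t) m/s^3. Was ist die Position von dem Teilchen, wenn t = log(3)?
Mit x(t) = 4·exp(-t) und Einsetzen von t = log(3), finden wir x = 4/3.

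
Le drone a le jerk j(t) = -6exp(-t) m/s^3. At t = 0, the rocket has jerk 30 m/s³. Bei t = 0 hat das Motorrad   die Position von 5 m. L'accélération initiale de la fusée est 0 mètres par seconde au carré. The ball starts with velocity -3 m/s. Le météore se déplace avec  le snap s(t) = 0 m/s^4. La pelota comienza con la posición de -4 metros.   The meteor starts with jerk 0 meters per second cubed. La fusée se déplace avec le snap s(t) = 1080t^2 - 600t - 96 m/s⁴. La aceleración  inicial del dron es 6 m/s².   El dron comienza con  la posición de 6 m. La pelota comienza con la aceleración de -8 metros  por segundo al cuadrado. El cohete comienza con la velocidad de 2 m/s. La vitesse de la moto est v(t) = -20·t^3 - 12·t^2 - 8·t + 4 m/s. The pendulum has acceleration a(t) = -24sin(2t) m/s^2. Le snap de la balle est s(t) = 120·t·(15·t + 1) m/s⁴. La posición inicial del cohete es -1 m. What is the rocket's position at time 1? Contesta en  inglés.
To solve this, we need to take 4 integrals of our snap equation s(t) = 1080·t^2 - 600·t - 96. Taking ∫s(t)dt and applying j(0) = 30, we find j(t) = 360·t^3 - 300·t^2 - 96·t + 30. The integral of jerk is acceleration. Using a(0) = 0, we get a(t) = 2·t·(45·t^3 - 50·t^2 - 24·t + 15). The integral of acceleration is velocity. Using v(0) = 2, we get v(t) = 18·t^5 - 25·t^4 - 16·t^3 + 15·t^2 + 2. The antiderivative of velocity is position. Using x(0) = -1, we get x(t) = 3·t^6 - 5·t^5 - 4·t^4 + 5·t^3 + 2·t - 1. We have position x(t) = 3·t^6 - 5·t^5 - 4·t^4 + 5·t^3 + 2·t - 1. Substituting t = 1: x(1) = 0.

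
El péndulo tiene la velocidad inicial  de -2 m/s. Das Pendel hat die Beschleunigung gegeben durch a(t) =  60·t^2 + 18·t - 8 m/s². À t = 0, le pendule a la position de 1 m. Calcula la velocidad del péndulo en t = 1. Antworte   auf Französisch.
En partant de l'accélération a(t) = 60·t^2 + 18·t - 8, nous prenons 1 intégrale. En prenant ∫a(t)dt et en appliquant v(0) = -2, nous trouvons v(t) = 20·t^3 + 9·t^2 - 8·t - 2. En utilisant v(t) = 20·t^3 + 9·t^2 - 8·t - 2 et en substituant t = 1, nous trouvons v = 19.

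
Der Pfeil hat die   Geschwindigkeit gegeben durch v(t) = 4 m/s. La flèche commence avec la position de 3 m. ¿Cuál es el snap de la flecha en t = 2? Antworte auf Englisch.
We must differentiate our velocity equation v(t) = 4 3 times. Differentiating velocity, we get acceleration: a(t) = 0. Differentiating acceleration, we get jerk: j(t) = 0. The derivative of jerk gives snap: s(t) = 0. From the given snap equation s(t) = 0, we substitute t = 2 to get s = 0.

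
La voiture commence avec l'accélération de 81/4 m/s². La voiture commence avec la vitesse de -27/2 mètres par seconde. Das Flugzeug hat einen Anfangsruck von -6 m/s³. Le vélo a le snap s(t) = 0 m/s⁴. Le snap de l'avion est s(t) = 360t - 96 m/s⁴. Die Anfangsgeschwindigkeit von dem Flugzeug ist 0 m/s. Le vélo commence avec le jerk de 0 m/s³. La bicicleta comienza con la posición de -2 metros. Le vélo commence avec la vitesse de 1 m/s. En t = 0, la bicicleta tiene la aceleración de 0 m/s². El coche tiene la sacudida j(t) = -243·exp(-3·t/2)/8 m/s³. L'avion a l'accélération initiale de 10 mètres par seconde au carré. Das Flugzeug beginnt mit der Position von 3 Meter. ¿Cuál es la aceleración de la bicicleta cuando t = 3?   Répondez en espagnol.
Debemos encontrar la integral de nuestra ecuación del snap s(t) = 0 2 veces. Integrando el snap y usando la condición inicial j(0) = 0, obtenemos j(t) = 0. Integrando la sacudida y usando la condición inicial a(0) = 0, obtenemos a(t) = 0. Usando a(t) = 0 y sustituyendo t = 3, encontramos a = 0.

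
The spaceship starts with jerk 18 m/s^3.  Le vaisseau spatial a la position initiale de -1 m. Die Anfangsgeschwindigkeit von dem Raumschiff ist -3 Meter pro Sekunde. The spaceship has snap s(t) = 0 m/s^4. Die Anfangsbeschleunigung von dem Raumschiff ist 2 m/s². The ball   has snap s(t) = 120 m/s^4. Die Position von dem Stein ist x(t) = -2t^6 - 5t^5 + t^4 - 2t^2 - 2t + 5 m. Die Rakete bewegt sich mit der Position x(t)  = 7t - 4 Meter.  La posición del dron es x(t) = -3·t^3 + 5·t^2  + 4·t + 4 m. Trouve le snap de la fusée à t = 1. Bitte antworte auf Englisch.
To solve this, we need to take 4 derivatives of our position equation x(t) = 7·t - 4. Differentiating position, we get velocity: v(t) = 7. Taking d/dt of v(t), we find a(t) = 0. Taking d/dt of a(t), we find j(t) = 0. Taking d/dt of j(t), we find s(t) = 0. We have snap s(t) = 0. Substituting t = 1: s(1) = 0.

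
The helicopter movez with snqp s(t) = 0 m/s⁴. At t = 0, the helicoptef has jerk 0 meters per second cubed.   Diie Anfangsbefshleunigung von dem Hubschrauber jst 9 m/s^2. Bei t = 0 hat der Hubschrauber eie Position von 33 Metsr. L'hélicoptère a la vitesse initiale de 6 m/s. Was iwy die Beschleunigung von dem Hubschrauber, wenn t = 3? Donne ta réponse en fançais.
En partant du snap s(t) = 0, nous prenons 2 primitives. En prenant ∫s(t)dt et en appliquant j(0) = 0, nous trouvons j(t) = 0. En prenant ∫j(t)dt et en appliquant a(0) = 9, nous trouvons a(t) = 9. Nous avons l'accélération a(t) = 9. En substituant t = 3: a(3) = 9.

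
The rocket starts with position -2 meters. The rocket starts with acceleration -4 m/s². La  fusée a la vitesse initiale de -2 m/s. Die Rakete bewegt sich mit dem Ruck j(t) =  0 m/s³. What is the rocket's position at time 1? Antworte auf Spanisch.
Debemos encontrar la integral de nuestra ecuación de la sacudida j(t) = 0 3 veces. La antiderivada de la sacudida es la aceleración. Usando a(0) = -4, obtenemos a(t) = -4. La integral de la aceleración, con v(0) = -2, da la velocidad: v(t) = -4·t - 2. Tomando ∫v(t)dt y aplicando x(0) = -2, encontramos x(t) = -2·t^2 - 2·t - 2. Tenemos la posición x(t) = -2·t^2 - 2·t - 2. Sustituyendo t = 1: x(1) = -6.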